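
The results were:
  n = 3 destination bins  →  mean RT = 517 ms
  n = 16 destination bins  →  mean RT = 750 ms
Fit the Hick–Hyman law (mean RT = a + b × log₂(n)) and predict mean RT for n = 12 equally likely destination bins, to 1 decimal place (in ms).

710.0 ms

Fit slope and intercept:
  b = (750 − 517) / (log₂ 16 − log₂ 3) = 233 / (4 − 1.5850) = 96.479 ms/bit
  a = 517 − 96.479 × 1.5850 = 364.085 ms
Then RT(12) = 364.085 + 96.479 × log₂ 12 = 364.085 + 96.479 × 3.5850 ≈ 709.958 ms.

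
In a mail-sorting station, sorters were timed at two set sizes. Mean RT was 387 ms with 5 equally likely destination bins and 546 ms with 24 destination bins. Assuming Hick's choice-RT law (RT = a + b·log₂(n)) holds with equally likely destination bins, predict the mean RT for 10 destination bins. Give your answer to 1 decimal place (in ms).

457.3 ms

Fit slope and intercept:
  b = (546 − 387) / (log₂ 24 − log₂ 5) = 159 / (4.5850 − 2.3219) = 70.260 ms/bit
  a = 387 − 70.260 × 2.3219 = 223.862 ms
Then RT(10) = 223.862 + 70.260 × log₂ 10 = 223.862 + 70.260 × 3.3219 ≈ 457.260 ms.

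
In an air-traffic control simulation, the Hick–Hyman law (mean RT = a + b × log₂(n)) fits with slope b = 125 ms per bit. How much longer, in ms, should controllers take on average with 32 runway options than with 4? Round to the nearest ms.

Only the slope matters, since a is common to both: ΔRT = b·log₂(n₂/n₁).
log₂(32) − log₂(4) = log₂(32/4) = log₂(8) = 3.
ΔRT = 125 × 3.0000 = 375.000 ms.

375 ms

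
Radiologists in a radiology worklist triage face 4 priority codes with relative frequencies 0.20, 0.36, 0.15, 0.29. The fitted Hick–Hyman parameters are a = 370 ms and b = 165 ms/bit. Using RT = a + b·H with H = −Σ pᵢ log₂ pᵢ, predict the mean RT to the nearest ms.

H = 0.20·log₂(1/0.20) + 0.36·log₂(1/0.36) + 0.15·log₂(1/0.15) + 0.29·log₂(1/0.29) = 1.9234 bits.
RT = 370 + 165 × 1.9234 = 687.37 ms.

687 ms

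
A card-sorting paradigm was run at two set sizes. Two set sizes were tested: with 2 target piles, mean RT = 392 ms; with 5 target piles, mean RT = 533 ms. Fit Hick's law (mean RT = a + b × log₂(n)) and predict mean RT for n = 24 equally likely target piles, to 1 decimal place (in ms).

774.4 ms

Fit slope and intercept:
  b = (533 − 392) / (log₂ 5 − log₂ 2) = 141 / (2.3219 − 1) = 106.662 ms/bit
  a = 392 − 106.662 × 1 = 285.338 ms
Then RT(24) = 285.338 + 106.662 × log₂ 24 = 285.338 + 106.662 × 4.5850 ≈ 774.381 ms.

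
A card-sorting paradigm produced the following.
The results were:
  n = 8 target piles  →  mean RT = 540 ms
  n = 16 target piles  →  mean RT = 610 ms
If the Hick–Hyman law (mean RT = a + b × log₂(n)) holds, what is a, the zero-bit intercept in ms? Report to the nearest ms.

Slope: b = (610 − 540) / (log₂ 16 − log₂ 8) = 70/1.0000 = 70 ms/bit.
Intercept: a = 540 − 70·log₂(8) = 330.000 ms.

330 ms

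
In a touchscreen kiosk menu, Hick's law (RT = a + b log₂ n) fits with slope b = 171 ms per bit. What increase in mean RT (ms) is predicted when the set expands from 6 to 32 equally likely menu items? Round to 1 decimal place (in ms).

413.0 ms

The intercept a cancels: ΔRT = b·(log₂ n₂ − log₂ n₁) = b·log₂(n₂/n₁).
log₂(32) − log₂(6) = 5 − 2.5850 = 2.4150.
ΔRT = 171 × 2.4150 = 412.971 ms.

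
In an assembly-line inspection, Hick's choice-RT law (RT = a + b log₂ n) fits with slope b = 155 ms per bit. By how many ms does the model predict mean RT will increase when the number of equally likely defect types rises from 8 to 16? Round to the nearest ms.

155 ms

The intercept a cancels: ΔRT = b·(log₂ n₂ − log₂ n₁) = b·log₂(n₂/n₁).
log₂(16) − log₂(8) = log₂(16/8) = log₂(2) = 1.
ΔRT = 155 × 1.0000 = 155.000 ms.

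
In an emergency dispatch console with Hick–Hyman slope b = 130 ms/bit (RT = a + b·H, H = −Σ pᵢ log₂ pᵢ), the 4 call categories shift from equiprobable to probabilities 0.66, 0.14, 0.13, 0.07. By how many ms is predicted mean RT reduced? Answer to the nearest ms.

72 ms

Equiprobable entropy H₀ = log₂ 4 = 2.0000 bits.
Skewed entropy H = −Σ pᵢ log₂ pᵢ = 1.4440 bits.
ΔRT = b·(H₀ − H) = 130 × 0.5560 = 72.29 ms.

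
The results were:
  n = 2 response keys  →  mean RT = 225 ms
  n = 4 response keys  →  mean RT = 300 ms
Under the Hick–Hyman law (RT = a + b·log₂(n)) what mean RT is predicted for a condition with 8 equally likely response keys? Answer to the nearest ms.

375 ms

Solve the two-equation system in a and b:
  b = (300 − 225) / (log₂ 4 − log₂ 2) = 75 / (2 − 1) = 75 ms/bit
  a = 225 − 75 × 1 = 150 ms
Then RT(8) = 150 + 75 × log₂ 8 = 150 + 75 × 3 ≈ 375.000 ms.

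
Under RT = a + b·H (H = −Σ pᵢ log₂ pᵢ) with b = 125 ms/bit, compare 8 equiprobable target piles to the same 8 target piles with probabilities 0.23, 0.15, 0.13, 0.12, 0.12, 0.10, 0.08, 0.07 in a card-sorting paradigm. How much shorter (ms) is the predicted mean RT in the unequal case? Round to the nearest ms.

12 ms

Equiprobable entropy H₀ = log₂ 8 = 3.0000 bits.
Skewed entropy H = −Σ pᵢ log₂ pᵢ = 2.9072 bits.
ΔRT = b·(H₀ − H) = 125 × 0.0928 = 11.59 ms.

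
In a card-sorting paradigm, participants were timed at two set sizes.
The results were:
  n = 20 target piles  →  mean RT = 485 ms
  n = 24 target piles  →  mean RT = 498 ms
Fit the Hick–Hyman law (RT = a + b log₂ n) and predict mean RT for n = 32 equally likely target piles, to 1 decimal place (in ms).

RT is linear in log₂ n, so two points fix the line:
  b = (498 − 485) / (log₂ 24 − log₂ 20) = 13 / (4.5850 − 4.3219) = 49.423 ms/bit
  a = 485 − 49.423 × 4.3219 = 271.397 ms
Then RT(32) = 271.397 + 49.423 × log₂ 32 = 271.397 + 49.423 × 5 ≈ 518.512 ms.

518.5 ms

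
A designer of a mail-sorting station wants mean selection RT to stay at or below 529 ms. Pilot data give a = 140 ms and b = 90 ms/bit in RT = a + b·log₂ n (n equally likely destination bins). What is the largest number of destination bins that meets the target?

20

Information budget: (529 − 140)/90 = 4.3222 bits, so n ≤ 2^4.3222 = 20.004 → at most 20.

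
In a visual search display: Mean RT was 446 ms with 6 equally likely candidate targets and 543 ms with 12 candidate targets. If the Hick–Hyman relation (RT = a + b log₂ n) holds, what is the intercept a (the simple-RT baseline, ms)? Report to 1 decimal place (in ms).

195.3 ms

The slope on a log₂ axis is (543 − 446) / (3.5850 − 2.5850) = 97.000 ms/bit.
a = RT₁ − b·log₂ n₁ = 446 − 97.000 × 2.5850 = 195.259 ms.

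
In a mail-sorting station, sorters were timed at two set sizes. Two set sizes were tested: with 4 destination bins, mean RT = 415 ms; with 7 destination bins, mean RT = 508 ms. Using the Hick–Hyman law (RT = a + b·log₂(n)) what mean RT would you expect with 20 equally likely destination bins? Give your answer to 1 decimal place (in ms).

682.5 ms

Solve the two-equation system in a and b:
  b = (508 − 415) / (log₂ 7 − log₂ 4) = 93 / (2.8074 − 2) = 115.191 ms/bit
  a = 415 − 115.191 × 2 = 184.618 ms
Then RT(20) = 184.618 + 115.191 × log₂ 20 = 184.618 + 115.191 × 4.3219 ≈ 682.465 ms.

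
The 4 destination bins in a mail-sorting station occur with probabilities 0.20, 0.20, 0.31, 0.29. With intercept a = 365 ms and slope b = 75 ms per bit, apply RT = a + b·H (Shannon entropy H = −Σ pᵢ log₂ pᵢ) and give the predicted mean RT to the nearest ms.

Entropy contributions −pᵢ log₂ pᵢ: 0.4644, 0.4644, 0.5238, 0.5179; sum H = 1.9705 bits.
RT = a + bH = 365 + 75·1.9705 = 512.79 ms.

513 ms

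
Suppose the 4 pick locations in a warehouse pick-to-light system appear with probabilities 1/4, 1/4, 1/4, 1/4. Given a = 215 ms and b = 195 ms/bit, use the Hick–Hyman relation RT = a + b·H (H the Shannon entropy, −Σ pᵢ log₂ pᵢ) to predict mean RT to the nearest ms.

Each term −pᵢ log₂ pᵢ: 0.25·2 + 0.25·2 + 0.25·2 + 0.25·2; summed, H = 2.000 bits.
Mean RT = a + bH = 215 + 195·2.000 = 605.00 ms.

605 ms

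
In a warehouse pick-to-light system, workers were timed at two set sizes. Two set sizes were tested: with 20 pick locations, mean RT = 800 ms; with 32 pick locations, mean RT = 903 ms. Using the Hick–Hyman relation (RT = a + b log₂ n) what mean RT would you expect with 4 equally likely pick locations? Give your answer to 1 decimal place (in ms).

Solve the two-equation system in a and b:
  b = (903 − 800) / (log₂ 32 − log₂ 20) = 103 / (5 − 4.3219) = 151.901 ms/bit
  a = 800 − 151.901 × 4.3219 = 143.494 ms
Then RT(4) = 143.494 + 151.901 × log₂ 4 = 143.494 + 151.901 × 2 ≈ 447.296 ms.

447.3 ms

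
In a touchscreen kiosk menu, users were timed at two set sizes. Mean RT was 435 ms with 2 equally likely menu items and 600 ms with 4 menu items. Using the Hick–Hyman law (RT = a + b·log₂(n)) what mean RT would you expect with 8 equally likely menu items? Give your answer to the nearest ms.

RT is linear in log₂ n, so two points fix the line:
  b = (600 − 435) / (log₂ 4 − log₂ 2) = 165 / (2 − 1) = 165 ms/bit
  a = 435 − 165 × 1 = 270 ms
Then RT(8) = 270 + 165 × log₂ 8 = 270 + 165 × 3 ≈ 765.000 ms.

765 ms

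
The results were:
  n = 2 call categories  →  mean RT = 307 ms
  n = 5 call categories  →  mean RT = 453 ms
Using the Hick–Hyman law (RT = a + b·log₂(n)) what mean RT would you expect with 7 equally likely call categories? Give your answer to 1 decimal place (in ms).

With log₂ n on the abscissa the relation is linear; from the two conditions:
  b = (453 − 307) / (log₂ 5 − log₂ 2) = 146 / (2.3219 − 1) = 110.445 ms/bit
  a = 307 − 110.445 × 1 = 196.555 ms
Then RT(7) = 196.555 + 110.445 × log₂ 7 = 196.555 + 110.445 × 2.8074 ≈ 506.613 ms.

506.6 ms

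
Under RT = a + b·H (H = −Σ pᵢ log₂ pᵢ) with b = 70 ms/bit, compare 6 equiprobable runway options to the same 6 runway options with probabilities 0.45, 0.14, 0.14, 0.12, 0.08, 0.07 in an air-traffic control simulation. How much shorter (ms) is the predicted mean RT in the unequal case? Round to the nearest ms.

The RT saving is b·ΔH. Equiprobable H₀ = log₂(6) = 2.5850 bits; with the given probabilities H = 2.2398 bits.
b·(H₀ − H) = 70 × (2.5850 − 2.2398) = 24.16 ms.

24 ms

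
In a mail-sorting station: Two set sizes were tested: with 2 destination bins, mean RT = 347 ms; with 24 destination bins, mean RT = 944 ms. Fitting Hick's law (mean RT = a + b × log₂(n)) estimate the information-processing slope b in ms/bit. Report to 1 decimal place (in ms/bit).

166.5 ms/bit

The slope on a log₂ axis is (944 − 347) / (4.5850 − 1) = 166.529 ms/bit.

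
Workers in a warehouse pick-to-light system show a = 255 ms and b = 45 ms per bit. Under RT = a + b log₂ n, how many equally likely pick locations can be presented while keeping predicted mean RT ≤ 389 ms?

7

Set 255 + 45·log₂ n ≤ 389 → log₂ n ≤ (389 − 255)/45 = 2.9778.
So n ≤ 2^2.9778 = 7.878; the largest integer n is 7.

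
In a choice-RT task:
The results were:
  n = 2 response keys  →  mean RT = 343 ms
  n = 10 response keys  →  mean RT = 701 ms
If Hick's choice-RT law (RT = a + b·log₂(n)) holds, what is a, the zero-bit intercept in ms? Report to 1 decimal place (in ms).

188.8 ms

Slope: b = (701 − 343) / (log₂ 10 − log₂ 2) = 358/2.3219 = 154.182 ms/bit.
Intercept: a = 343 − 154.182·log₂(2) = 188.818 ms.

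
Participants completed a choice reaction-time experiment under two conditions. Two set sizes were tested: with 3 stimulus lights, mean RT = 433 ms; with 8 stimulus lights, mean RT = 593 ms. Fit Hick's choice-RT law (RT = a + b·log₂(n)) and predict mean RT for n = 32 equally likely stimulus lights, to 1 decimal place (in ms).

819.1 ms

Solve the two-equation system in a and b:
  b = (593 − 433) / (log₂ 8 − log₂ 3) = 160 / (3 − 1.5850) = 113.071 ms/bit
  a = 433 − 113.071 × 1.5850 = 253.786 ms
Then RT(32) = 253.786 + 113.071 × log₂ 32 = 253.786 + 113.071 × 5 ≈ 819.142 ms.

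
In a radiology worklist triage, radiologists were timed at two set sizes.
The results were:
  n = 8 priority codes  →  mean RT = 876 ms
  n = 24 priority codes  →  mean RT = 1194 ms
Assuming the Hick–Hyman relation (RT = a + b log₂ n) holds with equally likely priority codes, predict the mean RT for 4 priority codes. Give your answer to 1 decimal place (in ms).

Solve the two-equation system in a and b:
  b = (1194 − 876) / (log₂ 24 − log₂ 8) = 318 / (4.5850 − 3) = 200.636 ms/bit
  a = 876 − 200.636 × 3 = 274.093 ms
Then RT(4) = 274.093 + 200.636 × log₂ 4 = 274.093 + 200.636 × 2 ≈ 675.364 ms.

675.4 ms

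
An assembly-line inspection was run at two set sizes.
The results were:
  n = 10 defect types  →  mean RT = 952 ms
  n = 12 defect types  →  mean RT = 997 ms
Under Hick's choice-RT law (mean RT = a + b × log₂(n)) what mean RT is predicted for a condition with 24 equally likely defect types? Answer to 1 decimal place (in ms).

1168.1 ms

Fit slope and intercept:
  b = (997 − 952) / (log₂ 12 − log₂ 10) = 45 / (3.5850 − 3.3219) = 171.080 ms/bit
  a = 952 − 171.080 × 3.3219 = 383.684 ms
Then RT(24) = 383.684 + 171.080 × log₂ 24 = 383.684 + 171.080 × 4.5850 ≈ 1168.080 ms.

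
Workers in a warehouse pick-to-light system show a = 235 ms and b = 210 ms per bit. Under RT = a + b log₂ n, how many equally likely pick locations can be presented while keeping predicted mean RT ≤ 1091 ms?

16

210·log₂ n ≤ 1091 − 235 = 856, giving log₂ n ≤ 4.0762 and n ≤ 16.868. The largest whole number is 16.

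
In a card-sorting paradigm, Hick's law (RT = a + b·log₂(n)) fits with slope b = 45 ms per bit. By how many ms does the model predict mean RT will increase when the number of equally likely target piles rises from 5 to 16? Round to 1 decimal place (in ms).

ΔRT = (a + b log₂ n₂) − (a + b log₂ n₁) = b·(log₂ n₂ − log₂ n₁).
log₂(16) − log₂(5) = 4 − 2.3219 = 1.6781.
ΔRT = 45 × 1.6781 = 75.513 ms.

75.5 ms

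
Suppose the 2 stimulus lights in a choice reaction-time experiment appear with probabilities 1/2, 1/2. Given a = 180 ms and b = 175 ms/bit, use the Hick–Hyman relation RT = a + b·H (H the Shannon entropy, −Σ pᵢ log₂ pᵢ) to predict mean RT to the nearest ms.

355 ms

Each term −pᵢ log₂ pᵢ: 0.5·1 + 0.5·1; summed, H = 1.000 bits.
Mean RT = a + bH = 180 + 175·1.000 = 355.00 ms.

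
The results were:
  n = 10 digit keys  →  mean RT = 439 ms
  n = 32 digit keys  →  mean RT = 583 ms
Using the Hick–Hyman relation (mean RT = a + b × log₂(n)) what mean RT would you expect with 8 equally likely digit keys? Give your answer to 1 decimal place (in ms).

RT is linear in log₂ n, so two points fix the line:
  b = (583 − 439) / (log₂ 32 − log₂ 10) = 144 / (5 − 3.3219) = 85.813 ms/bit
  a = 439 − 85.813 × 3.3219 = 153.936 ms
Then RT(8) = 153.936 + 85.813 × log₂ 8 = 153.936 + 85.813 × 3 ≈ 411.374 ms.

411.4 ms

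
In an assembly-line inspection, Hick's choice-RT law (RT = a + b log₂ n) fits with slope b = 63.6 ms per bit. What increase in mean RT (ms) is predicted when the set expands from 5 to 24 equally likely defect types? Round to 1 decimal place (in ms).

Only the slope matters, since a is common to both: ΔRT = b·log₂(n₂/n₁).
log₂(24) − log₂(5) = 4.5850 − 2.3219 = 2.2630.
ΔRT = 63.6 × 2.2630 = 143.929 ms.

143.9 ms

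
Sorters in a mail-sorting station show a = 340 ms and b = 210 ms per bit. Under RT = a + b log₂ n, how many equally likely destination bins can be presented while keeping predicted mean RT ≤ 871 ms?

Set 340 + 210·log₂ n ≤ 871 → log₂ n ≤ (871 − 340)/210 = 2.5286.
So n ≤ 2^2.5286 = 5.770; the largest integer n is 5.

5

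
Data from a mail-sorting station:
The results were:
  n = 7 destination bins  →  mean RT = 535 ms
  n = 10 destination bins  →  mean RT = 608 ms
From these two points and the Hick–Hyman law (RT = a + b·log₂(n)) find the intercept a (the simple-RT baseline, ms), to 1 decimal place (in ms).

136.7 ms

The slope on a log₂ axis is (608 − 535) / (3.3219 − 2.8074) = 141.865 ms/bit.
Intercept: a = 535 − 141.865·log₂(7) = 136.734 ms.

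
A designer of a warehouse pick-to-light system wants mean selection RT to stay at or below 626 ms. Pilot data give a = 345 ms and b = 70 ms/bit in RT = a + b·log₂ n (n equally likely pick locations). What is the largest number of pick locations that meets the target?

Information budget: (626 − 345)/70 = 4.0143 bits, so n ≤ 2^4.0143 = 16.159 → at most 16.

16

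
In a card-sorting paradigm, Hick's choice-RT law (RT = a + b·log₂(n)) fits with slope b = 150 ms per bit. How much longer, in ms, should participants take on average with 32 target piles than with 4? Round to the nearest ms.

450 ms

Only the slope matters, since a is common to both: ΔRT = b·log₂(n₂/n₁).
log₂(32) − log₂(4) = log₂(32/4) = log₂(8) = 3.
ΔRT = 150 × 3.0000 = 450.000 ms.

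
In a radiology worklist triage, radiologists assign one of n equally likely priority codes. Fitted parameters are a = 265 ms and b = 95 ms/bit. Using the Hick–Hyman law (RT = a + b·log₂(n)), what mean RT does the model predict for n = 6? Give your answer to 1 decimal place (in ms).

510.6 ms

log₂(6) = 2.5850 bits, so RT = 265 + 95 × 2.5850 ≈ 510.571 ms.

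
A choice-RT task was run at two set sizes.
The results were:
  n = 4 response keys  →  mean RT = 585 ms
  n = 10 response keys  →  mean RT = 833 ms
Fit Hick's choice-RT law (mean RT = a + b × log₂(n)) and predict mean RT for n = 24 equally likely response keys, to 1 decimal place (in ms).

1070.0 ms

Solve the two-equation system in a and b:
  b = (833 − 585) / (log₂ 10 − log₂ 4) = 248 / (3.3219 − 2) = 187.605 ms/bit
  a = 585 − 187.605 × 2 = 209.790 ms
Then RT(24) = 209.790 + 187.605 × log₂ 24 = 209.790 + 187.605 × 4.5850 ≈ 1069.951 ms.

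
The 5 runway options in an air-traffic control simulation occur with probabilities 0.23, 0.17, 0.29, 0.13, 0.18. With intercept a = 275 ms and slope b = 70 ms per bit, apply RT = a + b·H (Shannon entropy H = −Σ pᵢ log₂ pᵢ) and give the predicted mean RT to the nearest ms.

H = 0.23·log₂(1/0.23) + 0.17·log₂(1/0.17) + 0.29·log₂(1/0.29) + 0.13·log₂(1/0.13) + 0.18·log₂(1/0.18) = 2.2681 bits.
RT = 275 + 70 × 2.2681 = 433.77 ms.

434 ms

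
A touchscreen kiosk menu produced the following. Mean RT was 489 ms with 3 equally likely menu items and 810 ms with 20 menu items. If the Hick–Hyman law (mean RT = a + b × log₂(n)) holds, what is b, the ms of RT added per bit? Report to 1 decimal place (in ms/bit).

Slope: b = (810 − 489) / (log₂ 20 − log₂ 3) = 321/2.7370 = 117.283 ms/bit.

117.3 ms/bit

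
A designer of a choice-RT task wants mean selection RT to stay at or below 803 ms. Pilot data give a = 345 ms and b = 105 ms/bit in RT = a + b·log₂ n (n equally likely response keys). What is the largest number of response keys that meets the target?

20

Set 345 + 105·log₂ n ≤ 803 → log₂ n ≤ (803 − 345)/105 = 4.3619.
So n ≤ 2^4.3619 = 20.562; the largest integer n is 20.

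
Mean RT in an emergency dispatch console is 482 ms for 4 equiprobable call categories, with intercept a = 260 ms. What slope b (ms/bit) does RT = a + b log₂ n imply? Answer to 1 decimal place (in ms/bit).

4 alternatives carry log₂ 4 = 2 bits; the choice cost is 482 − 260 = 222 ms, so b = 222/2 = 111.000 ms/bit.

111.0 ms/bit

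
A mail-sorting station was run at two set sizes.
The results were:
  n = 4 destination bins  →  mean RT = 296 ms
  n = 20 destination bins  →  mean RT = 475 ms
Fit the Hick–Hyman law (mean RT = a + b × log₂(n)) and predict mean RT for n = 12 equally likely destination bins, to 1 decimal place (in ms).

418.2 ms

Solve the two-equation system in a and b:
  b = (475 − 296) / (log₂ 20 − log₂ 4) = 179 / (4.3219 − 2) = 77.091 ms/bit
  a = 296 − 77.091 × 2 = 141.818 ms
Then RT(12) = 141.818 + 77.091 × log₂ 12 = 141.818 + 77.091 × 3.5850 ≈ 418.187 ms.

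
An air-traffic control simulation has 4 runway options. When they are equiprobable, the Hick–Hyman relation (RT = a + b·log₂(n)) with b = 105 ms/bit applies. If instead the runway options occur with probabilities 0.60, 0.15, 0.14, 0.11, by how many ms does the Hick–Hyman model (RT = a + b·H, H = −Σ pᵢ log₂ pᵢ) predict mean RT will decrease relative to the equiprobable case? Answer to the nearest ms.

42 ms

Equiprobable entropy H₀ = log₂ 4 = 2.0000 bits.
Skewed entropy H = −Σ pᵢ log₂ pᵢ = 1.6001 bits.
ΔRT = b·(H₀ − H) = 105 × 0.3999 = 41.99 ms.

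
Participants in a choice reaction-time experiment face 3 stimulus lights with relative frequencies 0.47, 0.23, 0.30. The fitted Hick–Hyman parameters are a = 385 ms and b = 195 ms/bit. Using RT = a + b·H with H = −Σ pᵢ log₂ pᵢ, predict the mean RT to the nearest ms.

H = 0.47·log₂(1/0.47) + 0.23·log₂(1/0.23) + 0.30·log₂(1/0.30) = 1.5207 bits.
RT = 385 + 195 × 1.5207 = 681.54 ms.

682 ms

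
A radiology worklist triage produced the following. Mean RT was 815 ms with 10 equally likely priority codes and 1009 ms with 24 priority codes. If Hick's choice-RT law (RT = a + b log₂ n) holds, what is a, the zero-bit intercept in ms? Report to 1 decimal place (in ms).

Slope: b = (1009 − 815) / (log₂ 24 − log₂ 10) = 194/1.2630 = 153.598 ms/bit.
Intercept: a = 815 − 153.598·log₂(10) = 304.757 ms.

304.8 ms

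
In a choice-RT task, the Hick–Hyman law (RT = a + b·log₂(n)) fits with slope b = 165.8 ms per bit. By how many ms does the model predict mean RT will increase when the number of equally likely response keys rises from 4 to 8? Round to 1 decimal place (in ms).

ΔRT = (a + b log₂ n₂) − (a + b log₂ n₁) = b·(log₂ n₂ − log₂ n₁).
log₂(8) − log₂(4) = log₂(8/4) = log₂(2) = 1.
ΔRT = 165.8 × 1.0000 = 165.800 ms.

165.8 ms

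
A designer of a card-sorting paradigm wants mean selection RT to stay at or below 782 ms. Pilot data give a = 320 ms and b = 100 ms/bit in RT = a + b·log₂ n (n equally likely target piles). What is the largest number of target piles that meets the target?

Information budget: (782 − 320)/100 = 4.6200 bits, so n ≤ 2^4.6200 = 24.590 → at most 24.

24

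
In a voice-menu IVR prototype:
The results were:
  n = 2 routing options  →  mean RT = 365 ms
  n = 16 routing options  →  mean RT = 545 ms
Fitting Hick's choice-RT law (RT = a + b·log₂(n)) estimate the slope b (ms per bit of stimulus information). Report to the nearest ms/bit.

Slope: b = (545 − 365) / (log₂ 16 − log₂ 2) = 180/3.0000 = 60 ms/bit.

60 ms/bit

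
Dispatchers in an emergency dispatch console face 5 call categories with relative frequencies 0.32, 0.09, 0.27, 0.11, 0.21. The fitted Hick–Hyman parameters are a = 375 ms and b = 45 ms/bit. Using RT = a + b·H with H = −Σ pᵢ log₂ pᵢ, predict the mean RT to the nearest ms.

473 ms

Entropy contributions −pᵢ log₂ pᵢ: 0.5260, 0.3127, 0.5100, 0.3503, 0.4728; sum H = 2.1718 bits.
RT = a + bH = 375 + 45·2.1718 = 472.73 ms.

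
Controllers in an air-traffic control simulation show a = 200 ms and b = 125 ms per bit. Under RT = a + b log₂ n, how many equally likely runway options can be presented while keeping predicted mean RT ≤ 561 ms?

7

Set 200 + 125·log₂ n ≤ 561 → log₂ n ≤ (561 − 200)/125 = 2.8880.
So n ≤ 2^2.8880 = 7.402; the largest integer n is 7.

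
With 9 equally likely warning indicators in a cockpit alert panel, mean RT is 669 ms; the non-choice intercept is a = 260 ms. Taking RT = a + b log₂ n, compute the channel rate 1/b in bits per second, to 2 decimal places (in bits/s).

Choice component = 669 − 260 = 409 ms over log₂(9) = 3.1699 bits.
b = 409 / 3.1699 = 129.025 ms/bit, so 1/b = 7.750 bits/s.

7.75 bits/s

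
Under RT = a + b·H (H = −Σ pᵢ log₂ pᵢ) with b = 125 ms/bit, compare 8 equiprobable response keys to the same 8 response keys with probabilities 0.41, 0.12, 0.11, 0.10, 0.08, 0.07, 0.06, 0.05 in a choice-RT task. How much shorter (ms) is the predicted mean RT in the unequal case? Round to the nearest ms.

Equiprobable entropy H₀ = log₂ 8 = 3.0000 bits.
Skewed entropy H = −Σ pᵢ log₂ pᵢ = 2.5966 bits.
ΔRT = b·(H₀ − H) = 125 × 0.4034 = 50.42 ms.

50 ms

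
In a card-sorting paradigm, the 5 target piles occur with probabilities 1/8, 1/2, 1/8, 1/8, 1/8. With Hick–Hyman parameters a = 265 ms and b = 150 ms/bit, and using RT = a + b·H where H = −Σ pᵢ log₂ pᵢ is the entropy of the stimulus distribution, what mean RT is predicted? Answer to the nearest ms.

H = −Σ pᵢ log₂ pᵢ = 0.125·3 + 0.5·1 + 0.125·3 + 0.125·3 + 0.125·3 = 2.000 bits.
RT = 265 + 150 × 2.000 = 565.00 ms.

565 ms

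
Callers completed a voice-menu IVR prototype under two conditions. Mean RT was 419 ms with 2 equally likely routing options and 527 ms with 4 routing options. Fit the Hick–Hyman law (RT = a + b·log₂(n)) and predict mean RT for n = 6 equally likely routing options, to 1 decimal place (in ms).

RT is linear in log₂ n, so two points fix the line:
  b = (527 − 419) / (log₂ 4 − log₂ 2) = 108 / (2 − 1) = 108.000 ms/bit
  a = 419 − 108.000 × 1 = 311.000 ms
Then RT(6) = 311.000 + 108.000 × log₂ 6 = 311.000 + 108.000 × 2.5850 ≈ 590.176 ms.

590.2 ms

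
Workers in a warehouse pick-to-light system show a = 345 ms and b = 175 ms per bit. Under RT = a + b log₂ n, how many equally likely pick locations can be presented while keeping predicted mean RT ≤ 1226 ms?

32

175·log₂ n ≤ 1226 − 345 = 881, giving log₂ n ≤ 5.0343 and n ≤ 32.770. The largest whole number is 32.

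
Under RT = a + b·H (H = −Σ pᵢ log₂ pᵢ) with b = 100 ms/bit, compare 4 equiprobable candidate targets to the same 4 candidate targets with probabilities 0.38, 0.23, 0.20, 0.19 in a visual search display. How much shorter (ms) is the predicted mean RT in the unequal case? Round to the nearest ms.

6 ms

Equiprobable entropy H₀ = log₂ 4 = 2.0000 bits.
Skewed entropy H = −Σ pᵢ log₂ pᵢ = 1.9377 bits.
ΔRT = b·(H₀ − H) = 100 × 0.0623 = 6.23 ms.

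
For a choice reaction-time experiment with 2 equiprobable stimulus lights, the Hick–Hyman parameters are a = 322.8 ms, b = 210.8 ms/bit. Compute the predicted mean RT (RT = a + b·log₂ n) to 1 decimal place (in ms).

533.6 ms

log₂(2) = 1 bits, so RT = 322.8 + 210.8 × 1 ≈ 533.600 ms.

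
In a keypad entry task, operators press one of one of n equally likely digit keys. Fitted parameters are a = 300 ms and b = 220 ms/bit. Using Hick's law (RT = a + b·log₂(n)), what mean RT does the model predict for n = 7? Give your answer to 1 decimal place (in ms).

log₂(7) = 2.8074 bits, so RT = 300 + 220 × 2.8074 ≈ 917.618 ms.

917.6 ms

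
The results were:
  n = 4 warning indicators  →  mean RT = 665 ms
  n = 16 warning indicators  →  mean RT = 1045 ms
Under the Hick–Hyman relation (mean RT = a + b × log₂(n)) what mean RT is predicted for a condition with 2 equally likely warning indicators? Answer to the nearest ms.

RT is linear in log₂ n, so two points fix the line:
  b = (1045 − 665) / (log₂ 16 − log₂ 4) = 380 / (4 − 2) = 190 ms/bit
  a = 665 − 190 × 2 = 285 ms
Then RT(2) = 285 + 190 × log₂ 2 = 285 + 190 × 1 ≈ 475.000 ms.

475 ms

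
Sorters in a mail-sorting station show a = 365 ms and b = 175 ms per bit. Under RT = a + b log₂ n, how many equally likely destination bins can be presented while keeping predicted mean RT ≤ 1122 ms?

20

Set 365 + 175·log₂ n ≤ 1122 → log₂ n ≤ (1122 − 365)/175 = 4.3257.
So n ≤ 2^4.3257 = 20.053; the largest integer n is 20.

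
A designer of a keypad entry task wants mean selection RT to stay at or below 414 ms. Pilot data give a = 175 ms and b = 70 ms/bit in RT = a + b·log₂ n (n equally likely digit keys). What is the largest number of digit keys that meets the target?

Set 175 + 70·log₂ n ≤ 414 → log₂ n ≤ (414 − 175)/70 = 3.4143.
So n ≤ 2^3.4143 = 10.661; the largest integer n is 10.

10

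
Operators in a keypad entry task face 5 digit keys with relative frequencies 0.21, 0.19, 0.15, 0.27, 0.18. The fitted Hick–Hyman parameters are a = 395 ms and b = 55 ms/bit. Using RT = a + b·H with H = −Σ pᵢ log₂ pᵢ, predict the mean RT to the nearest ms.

521 ms

Entropy contributions −pᵢ log₂ pᵢ: 0.4728, 0.4552, 0.4105, 0.5100, 0.4453; sum H = 2.2939 bits.
RT = a + bH = 395 + 55·2.2939 = 521.17 ms.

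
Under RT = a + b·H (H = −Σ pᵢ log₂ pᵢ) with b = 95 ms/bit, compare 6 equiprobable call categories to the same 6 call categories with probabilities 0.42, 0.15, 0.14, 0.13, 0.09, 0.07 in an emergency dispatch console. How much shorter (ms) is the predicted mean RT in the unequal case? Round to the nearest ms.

The RT saving is b·ΔH. Equiprobable H₀ = log₂(6) = 2.5850 bits; with the given probabilities H = 2.2972 bits.
b·(H₀ − H) = 95 × (2.5850 − 2.2972) = 27.34 ms.

27 ms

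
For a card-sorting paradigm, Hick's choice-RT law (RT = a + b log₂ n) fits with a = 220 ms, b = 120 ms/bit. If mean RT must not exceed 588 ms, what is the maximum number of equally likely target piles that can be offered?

Information budget: (588 − 220)/120 = 3.0667 bits, so n ≤ 2^3.0667 = 8.378 → at most 8.

8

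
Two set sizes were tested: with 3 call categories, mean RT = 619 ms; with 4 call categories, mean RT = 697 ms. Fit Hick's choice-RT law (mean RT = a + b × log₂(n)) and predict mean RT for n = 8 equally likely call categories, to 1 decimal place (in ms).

With log₂ n on the abscissa the relation is linear; from the two conditions:
  b = (697 − 619) / (log₂ 4 − log₂ 3) = 78 / (2 − 1.5850) = 187.935 ms/bit
  a = 619 − 187.935 × 1.5850 = 321.130 ms
Then RT(8) = 321.130 + 187.935 × log₂ 8 = 321.130 + 187.935 × 3 ≈ 884.935 ms.

884.9 ms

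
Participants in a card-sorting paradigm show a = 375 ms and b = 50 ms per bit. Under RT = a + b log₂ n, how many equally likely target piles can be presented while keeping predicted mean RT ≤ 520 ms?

7

Information budget: (520 − 375)/50 = 2.9000 bits, so n ≤ 2^2.9000 = 7.464 → at most 7.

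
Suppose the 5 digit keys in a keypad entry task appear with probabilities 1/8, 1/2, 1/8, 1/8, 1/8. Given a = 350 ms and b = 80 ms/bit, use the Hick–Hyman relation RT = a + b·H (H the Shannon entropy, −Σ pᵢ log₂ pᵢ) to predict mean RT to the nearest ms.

510 ms

H = −Σ pᵢ log₂ pᵢ = 0.125·3 + 0.5·1 + 0.125·3 + 0.125·3 + 0.125·3 = 2.000 bits.
RT = 350 + 80 × 2.000 = 510.00 ms.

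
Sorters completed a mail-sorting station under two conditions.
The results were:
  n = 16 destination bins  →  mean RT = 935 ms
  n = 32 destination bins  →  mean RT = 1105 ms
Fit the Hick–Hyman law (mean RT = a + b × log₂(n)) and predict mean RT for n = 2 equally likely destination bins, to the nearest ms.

425 ms

Solve the two-equation system in a and b:
  b = (1105 − 935) / (log₂ 32 − log₂ 16) = 170 / (5 − 4) = 170 ms/bit
  a = 935 − 170 × 4 = 255 ms
Then RT(2) = 255 + 170 × log₂ 2 = 255 + 170 × 1 ≈ 425.000 ms.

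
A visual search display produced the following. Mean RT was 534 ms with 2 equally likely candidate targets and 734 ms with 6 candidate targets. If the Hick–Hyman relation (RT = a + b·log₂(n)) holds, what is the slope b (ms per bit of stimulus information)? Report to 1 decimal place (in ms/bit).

b = (RT₂ − RT₁)/(log₂ n₂ − log₂ n₁) = (734 − 534)/(2.5850 − 1) = 126.186 ms/bit.

126.2 ms/bit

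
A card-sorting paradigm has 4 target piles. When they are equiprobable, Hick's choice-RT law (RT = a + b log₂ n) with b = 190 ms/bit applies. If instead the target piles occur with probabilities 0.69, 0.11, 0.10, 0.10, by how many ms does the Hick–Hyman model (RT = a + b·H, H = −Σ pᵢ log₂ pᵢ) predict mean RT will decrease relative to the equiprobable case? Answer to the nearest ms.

117 ms

Equiprobable entropy H₀ = log₂ 4 = 2.0000 bits.
Skewed entropy H = −Σ pᵢ log₂ pᵢ = 1.3841 bits.
ΔRT = b·(H₀ − H) = 190 × 0.6159 = 117.03 ms.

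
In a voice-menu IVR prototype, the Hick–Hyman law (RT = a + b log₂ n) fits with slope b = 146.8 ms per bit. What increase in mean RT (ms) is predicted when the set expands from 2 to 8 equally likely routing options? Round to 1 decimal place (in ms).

Only the slope matters, since a is common to both: ΔRT = b·log₂(n₂/n₁).
log₂(8) − log₂(2) = log₂(8/2) = log₂(4) = 2.
ΔRT = 146.8 × 2.0000 = 293.600 ms.

293.6 ms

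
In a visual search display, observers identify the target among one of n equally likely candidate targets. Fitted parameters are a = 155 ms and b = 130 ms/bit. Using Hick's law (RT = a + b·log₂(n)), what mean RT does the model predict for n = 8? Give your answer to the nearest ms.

545 ms

log₂(8) = 3 bits, so RT = 155 + 130 × 3 ≈ 545.000 ms.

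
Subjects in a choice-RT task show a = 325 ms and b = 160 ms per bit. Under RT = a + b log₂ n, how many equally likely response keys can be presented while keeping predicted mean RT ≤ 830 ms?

Information budget: (830 − 325)/160 = 3.1562 bits, so n ≤ 2^3.1562 = 8.915 → at most 8.

8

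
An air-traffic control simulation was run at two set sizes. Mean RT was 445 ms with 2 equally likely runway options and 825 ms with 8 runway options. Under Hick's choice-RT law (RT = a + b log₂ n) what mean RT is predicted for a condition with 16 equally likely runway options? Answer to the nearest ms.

1015 ms

With log₂ n on the abscissa the relation is linear; from the two conditions:
  b = (825 − 445) / (log₂ 8 − log₂ 2) = 380 / (3 − 1) = 190 ms/bit
  a = 445 − 190 × 1 = 255 ms
Then RT(16) = 255 + 190 × log₂ 16 = 255 + 190 × 4 ≈ 1015.000 ms.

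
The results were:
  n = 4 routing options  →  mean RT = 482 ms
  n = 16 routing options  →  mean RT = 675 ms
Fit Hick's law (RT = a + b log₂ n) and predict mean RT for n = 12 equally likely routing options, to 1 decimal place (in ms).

634.9 ms

With log₂ n on the abscissa the relation is linear; from the two conditions:
  b = (675 − 482) / (log₂ 16 − log₂ 4) = 193 / (4 − 2) = 96.500 ms/bit
  a = 482 − 96.500 × 2 = 289.000 ms
Then RT(12) = 289.000 + 96.500 × log₂ 12 = 289.000 + 96.500 × 3.5850 ≈ 634.949 ms.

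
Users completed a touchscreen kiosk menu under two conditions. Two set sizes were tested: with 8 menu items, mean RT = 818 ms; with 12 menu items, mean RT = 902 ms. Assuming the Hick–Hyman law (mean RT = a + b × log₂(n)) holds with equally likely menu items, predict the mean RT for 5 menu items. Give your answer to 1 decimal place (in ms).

720.6 ms

Solve the two-equation system in a and b:
  b = (902 − 818) / (log₂ 12 − log₂ 8) = 84 / (3.5850 − 3) = 143.599 ms/bit
  a = 818 − 143.599 × 3 = 387.203 ms
Then RT(5) = 387.203 + 143.599 × log₂ 5 = 387.203 + 143.599 × 2.3219 ≈ 720.630 ms.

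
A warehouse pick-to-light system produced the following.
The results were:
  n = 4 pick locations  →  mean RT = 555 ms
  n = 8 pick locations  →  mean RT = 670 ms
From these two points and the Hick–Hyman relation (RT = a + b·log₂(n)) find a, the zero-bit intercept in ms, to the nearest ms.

Slope: b = (670 − 555) / (log₂ 8 − log₂ 4) = 115/1.0000 = 115 ms/bit.
a = RT₁ − b·log₂ n₁ = 555 − 115 × 2 = 325.000 ms.

325 ms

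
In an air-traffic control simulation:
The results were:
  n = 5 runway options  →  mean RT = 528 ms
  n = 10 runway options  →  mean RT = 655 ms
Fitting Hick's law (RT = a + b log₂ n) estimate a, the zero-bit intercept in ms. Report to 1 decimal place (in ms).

233.1 ms

The slope on a log₂ axis is (655 − 528) / (3.3219 − 2.3219) = 127.000 ms/bit.
Intercept: a = 528 − 127.000·log₂(5) = 233.115 ms.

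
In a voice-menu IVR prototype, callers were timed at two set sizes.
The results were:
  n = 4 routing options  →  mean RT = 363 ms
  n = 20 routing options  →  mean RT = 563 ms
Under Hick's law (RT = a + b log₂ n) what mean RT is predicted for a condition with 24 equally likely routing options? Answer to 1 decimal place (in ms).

585.7 ms

RT is linear in log₂ n, so two points fix the line:
  b = (563 − 363) / (log₂ 20 − log₂ 4) = 200 / (4.3219 − 2) = 86.135 ms/bit
  a = 363 − 86.135 × 2 = 190.729 ms
Then RT(24) = 190.729 + 86.135 × log₂ 24 = 190.729 + 86.135 × 4.5850 ≈ 585.657 ms.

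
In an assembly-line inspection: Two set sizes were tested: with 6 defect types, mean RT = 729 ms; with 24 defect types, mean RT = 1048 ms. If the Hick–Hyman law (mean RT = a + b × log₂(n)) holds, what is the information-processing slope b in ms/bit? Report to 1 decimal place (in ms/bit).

Slope: b = (1048 − 729) / (log₂ 24 − log₂ 6) = 319/2.0000 = 159.500 ms/bit.

159.5 ms/bit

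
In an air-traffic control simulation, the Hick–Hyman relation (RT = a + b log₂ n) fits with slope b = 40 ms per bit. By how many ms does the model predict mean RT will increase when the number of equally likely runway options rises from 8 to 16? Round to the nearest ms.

40 ms

ΔRT = (a + b log₂ n₂) − (a + b log₂ n₁) = b·(log₂ n₂ − log₂ n₁).
log₂(16) − log₂(8) = log₂(16/8) = log₂(2) = 1.
ΔRT = 40 × 1.0000 = 40.000 ms.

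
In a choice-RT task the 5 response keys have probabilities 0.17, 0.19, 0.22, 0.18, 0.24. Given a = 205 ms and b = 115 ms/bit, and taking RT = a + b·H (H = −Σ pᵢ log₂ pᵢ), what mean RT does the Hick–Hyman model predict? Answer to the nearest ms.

471 ms

Entropy contributions −pᵢ log₂ pᵢ: 0.4346, 0.4552, 0.4806, 0.4453, 0.4941; sum H = 2.3098 bits.
RT = a + bH = 205 + 115·2.3098 = 470.63 ms.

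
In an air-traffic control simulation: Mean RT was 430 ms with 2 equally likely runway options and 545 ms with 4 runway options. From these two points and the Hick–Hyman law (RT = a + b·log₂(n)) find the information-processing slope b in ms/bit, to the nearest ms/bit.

b = (RT₂ − RT₁)/(log₂ n₂ − log₂ n₁) = (545 − 430)/(2 − 1) = 115 ms/bit.

115 ms/bit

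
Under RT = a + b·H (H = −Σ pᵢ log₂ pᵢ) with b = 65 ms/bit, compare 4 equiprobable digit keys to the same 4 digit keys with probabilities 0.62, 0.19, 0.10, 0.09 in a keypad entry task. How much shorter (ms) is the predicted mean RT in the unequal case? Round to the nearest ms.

31 ms

Equiprobable entropy H₀ = log₂ 4 = 2.0000 bits.
Skewed entropy H = −Σ pᵢ log₂ pᵢ = 1.5277 bits.
ΔRT = b·(H₀ − H) = 65 × 0.4723 = 30.70 ms.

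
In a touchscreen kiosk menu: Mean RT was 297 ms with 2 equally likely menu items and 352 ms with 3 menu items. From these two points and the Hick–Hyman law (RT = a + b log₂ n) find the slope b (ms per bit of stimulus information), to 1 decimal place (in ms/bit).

b = (RT₂ − RT₁)/(log₂ n₂ − log₂ n₁) = (352 − 297)/(1.5850 − 1) = 94.023 ms/bit.

94.0 ms/bit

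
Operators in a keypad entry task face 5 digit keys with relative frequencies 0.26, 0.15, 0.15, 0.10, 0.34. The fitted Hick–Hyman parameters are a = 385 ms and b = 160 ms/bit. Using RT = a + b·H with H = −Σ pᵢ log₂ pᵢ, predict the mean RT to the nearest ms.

735 ms

Entropy contributions −pᵢ log₂ pᵢ: 0.5053, 0.4105, 0.4105, 0.3322, 0.5292; sum H = 2.1877 bits.
RT = a + bH = 385 + 160·2.1877 = 735.04 ms.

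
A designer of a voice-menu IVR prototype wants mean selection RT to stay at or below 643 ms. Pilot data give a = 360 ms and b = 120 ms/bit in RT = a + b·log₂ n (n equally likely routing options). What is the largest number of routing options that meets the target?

5

Information budget: (643 − 360)/120 = 2.3583 bits, so n ≤ 2^2.3583 = 5.128 → at most 5.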